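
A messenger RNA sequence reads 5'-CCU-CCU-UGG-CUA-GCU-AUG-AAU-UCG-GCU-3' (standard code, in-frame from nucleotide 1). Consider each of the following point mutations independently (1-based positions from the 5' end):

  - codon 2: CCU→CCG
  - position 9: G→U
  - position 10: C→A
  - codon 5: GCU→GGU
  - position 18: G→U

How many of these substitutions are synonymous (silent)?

Codon 2: CCU (Pro) → CCG (Pro) — synonymous.
Codon 3: UGG (Trp) → UGU (Cys) — missense.
Codon 4: CUA (Leu) → AUA (Ile) — missense.
Codon 5: GCU (Ala) → GGU (Gly) — missense.
Codon 6: AUG (Met) → AUU (Ile) — missense.
Synonymous: 1 of 5.

1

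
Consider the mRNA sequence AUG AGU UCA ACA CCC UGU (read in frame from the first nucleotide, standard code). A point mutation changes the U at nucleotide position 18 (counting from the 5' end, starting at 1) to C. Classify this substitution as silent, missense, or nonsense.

Position 18 falls in codon 6: UGU → Cys.
After the substitution the codon is UGC → Cys.
Both encode Cys, so the change is synonymous.

silent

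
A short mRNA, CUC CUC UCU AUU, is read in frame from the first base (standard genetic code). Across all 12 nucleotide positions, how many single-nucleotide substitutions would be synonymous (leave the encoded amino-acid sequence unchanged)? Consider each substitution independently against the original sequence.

11

Codon 1 (CUC, Leu): 3 synonymous substitutions.
Codon 2 (CUC, Leu): 3 synonymous substitutions.
Codon 3 (UCU, Ser): 3 synonymous substitutions.
Codon 4 (AUU, Ile): 2 synonymous substitutions.
Total: 3 + 3 + 3 + 2 = 11.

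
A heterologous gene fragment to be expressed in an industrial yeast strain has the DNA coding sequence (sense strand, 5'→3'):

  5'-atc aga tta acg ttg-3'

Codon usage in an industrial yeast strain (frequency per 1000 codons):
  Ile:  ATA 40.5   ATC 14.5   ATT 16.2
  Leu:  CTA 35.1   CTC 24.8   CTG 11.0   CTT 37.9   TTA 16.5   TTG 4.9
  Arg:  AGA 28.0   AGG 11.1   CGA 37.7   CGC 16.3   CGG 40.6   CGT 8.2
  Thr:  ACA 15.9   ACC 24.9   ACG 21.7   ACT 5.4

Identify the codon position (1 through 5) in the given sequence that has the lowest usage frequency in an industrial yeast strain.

Codon 1 ATC (Ile): 14.5 per 1000.
Codon 2 AGA (Arg): 28.0 per 1000.
Codon 3 TTA (Leu): 16.5 per 1000.
Codon 4 ACG (Thr): 21.7 per 1000.
Codon 5 TTG (Leu): 4.9 per 1000.
Lowest frequency is 4.9 at codon 5.

5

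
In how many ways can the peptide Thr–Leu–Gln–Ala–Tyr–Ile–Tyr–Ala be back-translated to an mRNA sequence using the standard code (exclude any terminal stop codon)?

9216

Thr: 4 codons.
Leu: 6 codons.
Gln: 2 codons.
Ala: 4 codons.
Tyr: 2 codons.
Ile: 3 codons.
Tyr: 2 codons.
Ala: 4 codons.
4 × 6 × 2 × 4 × 2 × 3 × 2 × 4 = 9216.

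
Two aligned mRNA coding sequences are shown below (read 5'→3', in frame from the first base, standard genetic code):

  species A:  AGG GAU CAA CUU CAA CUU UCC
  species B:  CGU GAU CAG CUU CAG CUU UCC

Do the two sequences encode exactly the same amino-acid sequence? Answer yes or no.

Codon 1: AGG Arg / CGU Arg — synonymous.
Codon 2: GAU Asp / GAU Asp — identical.
Codon 3: CAA Gln / CAG Gln — synonymous.
Codon 4: CUU Leu / CUU Leu — identical.
Codon 5: CAA Gln / CAG Gln — synonymous.
Codon 6: CUU Leu / CUU Leu — identical.
Codon 7: UCC Ser / UCC Ser — identical.
Nonsynonymous differences: 0 → same protein.

yes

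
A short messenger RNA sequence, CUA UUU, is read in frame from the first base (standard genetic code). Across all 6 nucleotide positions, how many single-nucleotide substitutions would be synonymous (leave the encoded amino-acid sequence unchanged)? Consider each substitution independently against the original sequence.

Codon 1 (CUA, Leu): 4 synonymous substitutions.
Codon 2 (UUU, Phe): 1 synonymous substitution.
Total: 4 + 1 = 5.

5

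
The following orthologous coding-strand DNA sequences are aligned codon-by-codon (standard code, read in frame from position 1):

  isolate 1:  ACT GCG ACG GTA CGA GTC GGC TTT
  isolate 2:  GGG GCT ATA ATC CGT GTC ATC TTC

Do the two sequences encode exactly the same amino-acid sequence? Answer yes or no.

Codon 1: ACT Thr / GGG Gly — nonsynonymous.
Codon 2: GCG Ala / GCT Ala — synonymous.
Codon 3: ACG Thr / ATA Ile — nonsynonymous.
Codon 4: GTA Val / ATC Ile — nonsynonymous.
Codon 5: CGA Arg / CGT Arg — synonymous.
Codon 6: GTC Val / GTC Val — identical.
Codon 7: GGC Gly / ATC Ile — nonsynonymous.
Codon 8: TTT Phe / TTC Phe — synonymous.
Nonsynonymous differences: 4 → different protein.

no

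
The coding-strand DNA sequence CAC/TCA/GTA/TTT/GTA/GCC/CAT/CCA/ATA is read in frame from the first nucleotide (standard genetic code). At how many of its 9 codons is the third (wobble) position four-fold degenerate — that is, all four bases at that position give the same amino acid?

Codon 1 CAC (His): third position 2-fold.
Codon 2 TCA (Ser): third position 4-fold.
Codon 3 GTA (Val): third position 4-fold.
Codon 4 TTT (Phe): third position 2-fold.
Codon 5 GTA (Val): third position 4-fold.
Codon 6 GCC (Ala): third position 4-fold.
Codon 7 CAT (His): third position 2-fold.
Codon 8 CCA (Pro): third position 4-fold.
Codon 9 ATA (Ile): third position 3-fold.
Four-fold degenerate third positions: 5.

5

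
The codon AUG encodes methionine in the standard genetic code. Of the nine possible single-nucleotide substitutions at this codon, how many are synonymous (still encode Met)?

0

Position 1: none → 0 synonymous.
Position 2: none → 0 synonymous.
Position 3: none → 0 synonymous.
Total: 0 + 0 + 0 = 0.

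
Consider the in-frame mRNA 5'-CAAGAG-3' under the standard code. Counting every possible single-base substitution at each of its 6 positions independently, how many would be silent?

2

Codon 1 (CAA, Gln): 1 synonymous substitution.
Codon 2 (GAG, Glu): 1 synonymous substitution.
Total: 1 + 1 = 2.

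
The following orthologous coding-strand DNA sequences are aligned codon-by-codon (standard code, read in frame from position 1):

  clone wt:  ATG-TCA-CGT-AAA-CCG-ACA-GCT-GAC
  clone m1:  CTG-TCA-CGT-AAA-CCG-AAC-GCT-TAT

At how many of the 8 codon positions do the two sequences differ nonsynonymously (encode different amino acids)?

Codon 1: ATG Met / CTG Leu — nonsynonymous.
Codon 2: TCA Ser / TCA Ser — identical.
Codon 3: CGT Arg / CGT Arg — identical.
Codon 4: AAA Lys / AAA Lys — identical.
Codon 5: CCG Pro / CCG Pro — identical.
Codon 6: ACA Thr / AAC Asn — nonsynonymous.
Codon 7: GCT Ala / GCT Ala — identical.
Codon 8: GAC Asp / TAT Tyr — nonsynonymous.
Nonsynonymous differences: 3.

3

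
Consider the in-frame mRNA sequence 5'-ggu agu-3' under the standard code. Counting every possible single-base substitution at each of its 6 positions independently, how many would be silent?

4

Codon 1 (GGU, Gly): 3 synonymous substitutions.
Codon 2 (AGU, Ser): 1 synonymous substitution.
Total: 3 + 1 = 4.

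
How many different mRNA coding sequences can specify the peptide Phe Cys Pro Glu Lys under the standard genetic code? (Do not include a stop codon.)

64

Phe: 2 codons.
Cys: 2 codons.
Pro: 4 codons.
Glu: 2 codons.
Lys: 2 codons.
2 × 2 × 4 × 2 × 2 = 64.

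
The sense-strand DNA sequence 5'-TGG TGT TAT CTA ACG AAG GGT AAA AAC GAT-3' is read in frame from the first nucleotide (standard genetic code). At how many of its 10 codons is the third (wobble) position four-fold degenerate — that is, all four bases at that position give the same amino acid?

Codon 1 TGG (Trp): third position 1-fold.
Codon 2 TGT (Cys): third position 2-fold.
Codon 3 TAT (Tyr): third position 2-fold.
Codon 4 CTA (Leu): third position 4-fold.
Codon 5 ACG (Thr): third position 4-fold.
Codon 6 AAG (Lys): third position 2-fold.
Codon 7 GGT (Gly): third position 4-fold.
Codon 8 AAA (Lys): third position 2-fold.
Codon 9 AAC (Asn): third position 2-fold.
Codon 10 GAT (Asp): third position 2-fold.
Four-fold degenerate third positions: 3.

3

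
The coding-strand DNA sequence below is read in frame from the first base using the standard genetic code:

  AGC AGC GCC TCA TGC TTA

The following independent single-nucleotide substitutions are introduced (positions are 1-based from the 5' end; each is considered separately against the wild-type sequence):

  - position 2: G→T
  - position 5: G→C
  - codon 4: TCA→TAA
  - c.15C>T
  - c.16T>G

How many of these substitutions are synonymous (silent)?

1

Codon 1: AGC (Ser) → ATC (Ile) — missense.
Codon 2: AGC (Ser) → ACC (Thr) — missense.
Codon 4: TCA (Ser) → TAA (Stop) — nonsense.
Codon 5: TGC (Cys) → TGT (Cys) — synonymous.
Codon 6: TTA (Leu) → GTA (Val) — missense.
Synonymous: 1 of 5.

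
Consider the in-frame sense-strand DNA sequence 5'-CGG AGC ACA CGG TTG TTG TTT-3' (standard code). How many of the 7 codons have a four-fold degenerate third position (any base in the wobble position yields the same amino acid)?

Codon 1 CGG (Arg): third position 4-fold.
Codon 2 AGC (Ser): third position 2-fold.
Codon 3 ACA (Thr): third position 4-fold.
Codon 4 CGG (Arg): third position 4-fold.
Codon 5 TTG (Leu): third position 2-fold.
Codon 6 TTG (Leu): third position 2-fold.
Codon 7 TTT (Phe): third position 2-fold.
Four-fold degenerate third positions: 3.

3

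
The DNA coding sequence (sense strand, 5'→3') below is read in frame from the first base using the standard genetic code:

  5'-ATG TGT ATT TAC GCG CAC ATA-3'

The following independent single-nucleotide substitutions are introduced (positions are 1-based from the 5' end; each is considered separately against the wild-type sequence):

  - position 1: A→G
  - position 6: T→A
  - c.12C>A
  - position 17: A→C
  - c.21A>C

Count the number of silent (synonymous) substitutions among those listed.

Codon 1: ATG (Met) → GTG (Val) — missense.
Codon 2: TGT (Cys) → TGA (Stop) — nonsense.
Codon 4: TAC (Tyr) → TAA (Stop) — nonsense.
Codon 6: CAC (His) → CCC (Pro) — missense.
Codon 7: ATA (Ile) → ATC (Ile) — synonymous.
Synonymous: 1 of 5.

1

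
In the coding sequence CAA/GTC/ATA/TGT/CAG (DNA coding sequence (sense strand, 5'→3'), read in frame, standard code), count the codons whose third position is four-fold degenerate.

Codon 1 CAA (Gln): third position 2-fold.
Codon 2 GTC (Val): third position 4-fold.
Codon 3 ATA (Ile): third position 3-fold.
Codon 4 TGT (Cys): third position 2-fold.
Codon 5 CAG (Gln): third position 2-fold.
Four-fold degenerate third positions: 1.

1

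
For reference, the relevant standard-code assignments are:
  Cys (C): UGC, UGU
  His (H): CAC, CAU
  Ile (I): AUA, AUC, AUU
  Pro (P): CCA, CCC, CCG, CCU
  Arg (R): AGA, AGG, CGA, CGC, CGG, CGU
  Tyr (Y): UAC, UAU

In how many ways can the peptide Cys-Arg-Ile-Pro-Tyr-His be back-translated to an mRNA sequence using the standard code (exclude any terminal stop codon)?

576

Cys: 2 codons.
Arg: 6 codons.
Ile: 3 codons.
Pro: 4 codons.
Tyr: 2 codons.
His: 2 codons.
2 × 6 × 3 × 4 × 2 × 2 = 576.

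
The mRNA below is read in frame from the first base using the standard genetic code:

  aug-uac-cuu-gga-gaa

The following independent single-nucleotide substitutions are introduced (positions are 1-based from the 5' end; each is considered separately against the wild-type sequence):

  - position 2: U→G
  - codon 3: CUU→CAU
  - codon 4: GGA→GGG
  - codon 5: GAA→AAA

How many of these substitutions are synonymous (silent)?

Codon 1: AUG (Met) → AGG (Arg) — missense.
Codon 3: CUU (Leu) → CAU (His) — missense.
Codon 4: GGA (Gly) → GGG (Gly) — synonymous.
Codon 5: GAA (Glu) → AAA (Lys) — missense.
Synonymous: 1 of 4.

1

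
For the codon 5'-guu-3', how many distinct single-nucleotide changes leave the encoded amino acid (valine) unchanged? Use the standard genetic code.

3

Position 1: none → 0 synonymous.
Position 2: none → 0 synonymous.
Position 3: GUC, GUA, GUG → 3 synonymous.
Total: 0 + 0 + 3 = 3.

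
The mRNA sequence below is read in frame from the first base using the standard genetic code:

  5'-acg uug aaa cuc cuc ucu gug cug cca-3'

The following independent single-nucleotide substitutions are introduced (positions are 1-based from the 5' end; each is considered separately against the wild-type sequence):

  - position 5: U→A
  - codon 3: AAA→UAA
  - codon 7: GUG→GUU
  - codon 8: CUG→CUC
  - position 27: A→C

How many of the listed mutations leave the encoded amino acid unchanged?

3

Codon 2: UUG (Leu) → UAG (Stop) — nonsense.
Codon 3: AAA (Lys) → UAA (Stop) — nonsense.
Codon 7: GUG (Val) → GUU (Val) — synonymous.
Codon 8: CUG (Leu) → CUC (Leu) — synonymous.
Codon 9: CCA (Pro) → CCC (Pro) — synonymous.
Synonymous: 3 of 5.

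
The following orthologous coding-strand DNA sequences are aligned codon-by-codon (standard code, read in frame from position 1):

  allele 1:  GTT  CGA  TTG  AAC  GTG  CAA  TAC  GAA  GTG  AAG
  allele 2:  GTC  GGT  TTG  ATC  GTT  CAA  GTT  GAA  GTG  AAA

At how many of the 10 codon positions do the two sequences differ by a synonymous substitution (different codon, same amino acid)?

Codon 1: GTT Val / GTC Val — synonymous.
Codon 2: CGA Arg / GGT Gly — nonsynonymous.
Codon 3: TTG Leu / TTG Leu — identical.
Codon 4: AAC Asn / ATC Ile — nonsynonymous.
Codon 5: GTG Val / GTT Val — synonymous.
Codon 6: CAA Gln / CAA Gln — identical.
Codon 7: TAC Tyr / GTT Val — nonsynonymous.
Codon 8: GAA Glu / GAA Glu — identical.
Codon 9: GTG Val / GTG Val — identical.
Codon 10: AAG Lys / AAA Lys — synonymous.
Synonymous differences: 3.

3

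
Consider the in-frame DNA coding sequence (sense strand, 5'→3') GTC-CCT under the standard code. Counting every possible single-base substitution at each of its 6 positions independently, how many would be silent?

Codon 1 (GTC, Val): 3 synonymous substitutions.
Codon 2 (CCT, Pro): 3 synonymous substitutions.
Total: 3 + 3 = 6.

6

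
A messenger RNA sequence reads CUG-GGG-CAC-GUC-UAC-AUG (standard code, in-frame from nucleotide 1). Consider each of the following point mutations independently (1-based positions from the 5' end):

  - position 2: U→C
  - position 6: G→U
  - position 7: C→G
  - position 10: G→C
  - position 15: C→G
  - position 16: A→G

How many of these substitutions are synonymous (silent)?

1

Codon 1: CUG (Leu) → CCG (Pro) — missense.
Codon 2: GGG (Gly) → GGU (Gly) — synonymous.
Codon 3: CAC (His) → GAC (Asp) — missense.
Codon 4: GUC (Val) → CUC (Leu) — missense.
Codon 5: UAC (Tyr) → UAG (Stop) — nonsense.
Codon 6: AUG (Met) → GUG (Val) — missense.
Synonymous: 1 of 6.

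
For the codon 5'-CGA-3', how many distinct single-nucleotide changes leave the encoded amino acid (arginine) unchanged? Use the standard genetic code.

4

Position 1: AGA → 1 synonymous.
Position 2: none → 0 synonymous.
Position 3: CGT, CGC, CGG → 3 synonymous.
Total: 1 + 0 + 3 = 4.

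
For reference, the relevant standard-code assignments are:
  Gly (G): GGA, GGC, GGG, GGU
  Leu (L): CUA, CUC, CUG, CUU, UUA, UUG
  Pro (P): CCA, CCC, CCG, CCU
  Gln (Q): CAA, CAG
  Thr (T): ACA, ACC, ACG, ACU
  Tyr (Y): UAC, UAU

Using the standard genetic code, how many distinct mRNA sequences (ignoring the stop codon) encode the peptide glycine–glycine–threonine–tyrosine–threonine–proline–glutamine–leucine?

24576

Gly: 4 codons.
Gly: 4 codons.
Thr: 4 codons.
Tyr: 2 codons.
Thr: 4 codons.
Pro: 4 codons.
Gln: 2 codons.
Leu: 6 codons.
4 × 4 × 4 × 2 × 4 × 4 × 2 × 6 = 24576.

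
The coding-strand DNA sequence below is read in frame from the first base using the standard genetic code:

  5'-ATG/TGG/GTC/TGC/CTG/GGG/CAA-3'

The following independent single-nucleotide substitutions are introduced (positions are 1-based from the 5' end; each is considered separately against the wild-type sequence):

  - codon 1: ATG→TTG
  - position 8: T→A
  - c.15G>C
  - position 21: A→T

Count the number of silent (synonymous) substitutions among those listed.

1

Codon 1: ATG (Met) → TTG (Leu) — missense.
Codon 3: GTC (Val) → GAC (Asp) — missense.
Codon 5: CTG (Leu) → CTC (Leu) — synonymous.
Codon 7: CAA (Gln) → CAT (His) — missense.
Synonymous: 1 of 4.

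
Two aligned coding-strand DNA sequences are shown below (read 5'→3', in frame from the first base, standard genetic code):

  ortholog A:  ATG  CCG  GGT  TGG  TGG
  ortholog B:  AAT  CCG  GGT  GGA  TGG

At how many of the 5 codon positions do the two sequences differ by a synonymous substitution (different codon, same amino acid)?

Codon 1: ATG Met / AAT Asn — nonsynonymous.
Codon 2: CCG Pro / CCG Pro — identical.
Codon 3: GGT Gly / GGT Gly — identical.
Codon 4: TGG Trp / GGA Gly — nonsynonymous.
Codon 5: TGG Trp / TGG Trp — identical.
Synonymous differences: 0.

0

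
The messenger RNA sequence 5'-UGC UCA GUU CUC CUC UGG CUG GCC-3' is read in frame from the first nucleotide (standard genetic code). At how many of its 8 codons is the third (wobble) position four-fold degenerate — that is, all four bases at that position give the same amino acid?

6

Codon 1 UGC (Cys): third position 2-fold.
Codon 2 UCA (Ser): third position 4-fold.
Codon 3 GUU (Val): third position 4-fold.
Codon 4 CUC (Leu): third position 4-fold.
Codon 5 CUC (Leu): third position 4-fold.
Codon 6 UGG (Trp): third position 1-fold.
Codon 7 CUG (Leu): third position 4-fold.
Codon 8 GCC (Ala): third position 4-fold.
Four-fold degenerate third positions: 6.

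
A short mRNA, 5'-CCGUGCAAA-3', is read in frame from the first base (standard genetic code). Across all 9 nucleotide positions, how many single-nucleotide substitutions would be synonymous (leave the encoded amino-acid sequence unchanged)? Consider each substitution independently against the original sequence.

5

Codon 1 (CCG, Pro): 3 synonymous substitutions.
Codon 2 (UGC, Cys): 1 synonymous substitution.
Codon 3 (AAA, Lys): 1 synonymous substitution.
Total: 3 + 1 + 1 = 5.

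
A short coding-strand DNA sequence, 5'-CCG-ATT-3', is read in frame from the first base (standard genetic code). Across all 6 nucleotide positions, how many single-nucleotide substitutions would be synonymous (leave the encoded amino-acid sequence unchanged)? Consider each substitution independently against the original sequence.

Codon 1 (CCG, Pro): 3 synonymous substitutions.
Codon 2 (ATT, Ile): 2 synonymous substitutions.
Total: 3 + 2 = 5.

5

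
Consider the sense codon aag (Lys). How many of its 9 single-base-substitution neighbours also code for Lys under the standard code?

Position 1: none → 0 synonymous.
Position 2: none → 0 synonymous.
Position 3: AAA → 1 synonymous.
Total: 0 + 0 + 1 = 1.

1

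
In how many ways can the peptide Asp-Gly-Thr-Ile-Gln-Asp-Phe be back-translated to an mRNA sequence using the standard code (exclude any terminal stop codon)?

768

Asp: 2 codons.
Gly: 4 codons.
Thr: 4 codons.
Ile: 3 codons.
Gln: 2 codons.
Asp: 2 codons.
Phe: 2 codons.
2 × 4 × 4 × 3 × 2 × 2 × 2 = 768.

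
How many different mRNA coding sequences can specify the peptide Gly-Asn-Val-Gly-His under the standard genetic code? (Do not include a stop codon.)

256

Gly: 4 codons.
Asn: 2 codons.
Val: 4 codons.
Gly: 4 codons.
His: 2 codons.
4 × 2 × 4 × 4 × 2 = 256.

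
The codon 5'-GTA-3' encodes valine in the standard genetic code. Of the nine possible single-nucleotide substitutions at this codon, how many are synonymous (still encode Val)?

3

Position 1: none → 0 synonymous.
Position 2: none → 0 synonymous.
Position 3: GTT, GTC, GTG → 3 synonymous.
Total: 0 + 0 + 3 = 3.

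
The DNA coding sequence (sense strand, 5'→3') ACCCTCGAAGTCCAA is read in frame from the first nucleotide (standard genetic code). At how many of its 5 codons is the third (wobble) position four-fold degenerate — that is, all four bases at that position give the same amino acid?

3

Codon 1 ACC (Thr): third position 4-fold.
Codon 2 CTC (Leu): third position 4-fold.
Codon 3 GAA (Glu): third position 2-fold.
Codon 4 GTC (Val): third position 4-fold.
Codon 5 CAA (Gln): third position 2-fold.
Four-fold degenerate third positions: 3.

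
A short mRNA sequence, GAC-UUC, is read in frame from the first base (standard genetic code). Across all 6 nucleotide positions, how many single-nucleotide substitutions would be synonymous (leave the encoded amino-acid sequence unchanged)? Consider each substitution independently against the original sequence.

2

Codon 1 (GAC, Asp): 1 synonymous substitution.
Codon 2 (UUC, Phe): 1 synonymous substitution.
Total: 1 + 1 = 2.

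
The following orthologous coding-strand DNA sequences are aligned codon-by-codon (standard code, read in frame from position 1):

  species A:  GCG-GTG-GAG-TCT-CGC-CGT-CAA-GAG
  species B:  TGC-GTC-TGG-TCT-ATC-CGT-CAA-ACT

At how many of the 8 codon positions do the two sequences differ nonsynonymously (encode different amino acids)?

Codon 1: GCG Ala / TGC Cys — nonsynonymous.
Codon 2: GTG Val / GTC Val — synonymous.
Codon 3: GAG Glu / TGG Trp — nonsynonymous.
Codon 4: TCT Ser / TCT Ser — identical.
Codon 5: CGC Arg / ATC Ile — nonsynonymous.
Codon 6: CGT Arg / CGT Arg — identical.
Codon 7: CAA Gln / CAA Gln — identical.
Codon 8: GAG Glu / ACT Thr — nonsynonymous.
Nonsynonymous differences: 4.

4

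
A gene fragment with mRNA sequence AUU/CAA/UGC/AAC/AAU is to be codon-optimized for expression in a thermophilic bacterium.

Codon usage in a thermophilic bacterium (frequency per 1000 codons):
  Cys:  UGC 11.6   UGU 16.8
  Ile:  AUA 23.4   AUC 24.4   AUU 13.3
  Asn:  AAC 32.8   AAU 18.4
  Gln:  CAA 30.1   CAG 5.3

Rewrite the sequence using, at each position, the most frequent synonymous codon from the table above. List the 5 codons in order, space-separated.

AUC CAA UGU AAC AAC

Codon 1 (Ile): best is AUC at 24.4.
Codon 2 (Gln): best is CAA at 30.1.
Codon 3 (Cys): best is UGU at 16.8.
Codon 4 (Asn): best is AAC at 32.8.
Codon 5 (Asn): best is AAC at 32.8.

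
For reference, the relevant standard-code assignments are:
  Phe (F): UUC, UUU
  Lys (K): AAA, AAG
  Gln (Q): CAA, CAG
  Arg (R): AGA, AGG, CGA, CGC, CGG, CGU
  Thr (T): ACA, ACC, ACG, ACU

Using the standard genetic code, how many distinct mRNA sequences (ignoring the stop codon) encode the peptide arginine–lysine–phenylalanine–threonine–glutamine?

192

Arg: 6 codons.
Lys: 2 codons.
Phe: 2 codons.
Thr: 4 codons.
Gln: 2 codons.
6 × 2 × 2 × 4 × 2 = 192.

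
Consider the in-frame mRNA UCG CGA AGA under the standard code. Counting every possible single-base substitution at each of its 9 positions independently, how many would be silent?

9

Codon 1 (UCG, Ser): 3 synonymous substitutions.
Codon 2 (CGA, Arg): 4 synonymous substitutions.
Codon 3 (AGA, Arg): 2 synonymous substitutions.
Total: 3 + 4 + 2 = 9.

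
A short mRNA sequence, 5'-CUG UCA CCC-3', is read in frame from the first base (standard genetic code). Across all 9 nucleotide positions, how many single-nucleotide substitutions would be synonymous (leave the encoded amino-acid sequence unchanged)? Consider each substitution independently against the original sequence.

10

Codon 1 (CUG, Leu): 4 synonymous substitutions.
Codon 2 (UCA, Ser): 3 synonymous substitutions.
Codon 3 (CCC, Pro): 3 synonymous substitutions.
Total: 4 + 3 + 3 = 10.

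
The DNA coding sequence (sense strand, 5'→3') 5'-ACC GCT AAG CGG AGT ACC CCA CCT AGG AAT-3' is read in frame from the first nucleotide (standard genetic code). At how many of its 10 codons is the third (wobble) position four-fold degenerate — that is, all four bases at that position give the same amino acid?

6

Codon 1 ACC (Thr): third position 4-fold.
Codon 2 GCT (Ala): third position 4-fold.
Codon 3 AAG (Lys): third position 2-fold.
Codon 4 CGG (Arg): third position 4-fold.
Codon 5 AGT (Ser): third position 2-fold.
Codon 6 ACC (Thr): third position 4-fold.
Codon 7 CCA (Pro): third position 4-fold.
Codon 8 CCT (Pro): third position 4-fold.
Codon 9 AGG (Arg): third position 2-fold.
Codon 10 AAT (Asn): third position 2-fold.
Four-fold degenerate third positions: 6.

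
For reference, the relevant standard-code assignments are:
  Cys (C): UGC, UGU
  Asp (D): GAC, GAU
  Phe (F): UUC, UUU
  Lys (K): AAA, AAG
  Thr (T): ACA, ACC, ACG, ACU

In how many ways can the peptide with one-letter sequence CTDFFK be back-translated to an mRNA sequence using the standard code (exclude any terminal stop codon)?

Cys: 2 codons.
Thr: 4 codons.
Asp: 2 codons.
Phe: 2 codons.
Phe: 2 codons.
Lys: 2 codons.
2 × 4 × 2 × 2 × 2 × 2 = 128.

128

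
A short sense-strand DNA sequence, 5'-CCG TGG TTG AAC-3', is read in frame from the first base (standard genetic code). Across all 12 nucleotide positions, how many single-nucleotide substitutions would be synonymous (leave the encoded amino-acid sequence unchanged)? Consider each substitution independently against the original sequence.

6

Codon 1 (CCG, Pro): 3 synonymous substitutions.
Codon 2 (TGG, Trp): 0 synonymous substitutions.
Codon 3 (TTG, Leu): 2 synonymous substitutions.
Codon 4 (AAC, Asn): 1 synonymous substitution.
Total: 3 + 0 + 2 + 1 = 6.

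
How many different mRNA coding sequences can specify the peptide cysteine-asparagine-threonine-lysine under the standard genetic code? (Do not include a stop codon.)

32

Cys: 2 codons.
Asn: 2 codons.
Thr: 4 codons.
Lys: 2 codons.
2 × 2 × 4 × 2 = 32.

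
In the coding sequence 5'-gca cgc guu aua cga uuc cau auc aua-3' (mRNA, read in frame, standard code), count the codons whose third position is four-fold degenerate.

Codon 1 GCA (Ala): third position 4-fold.
Codon 2 CGC (Arg): third position 4-fold.
Codon 3 GUU (Val): third position 4-fold.
Codon 4 AUA (Ile): third position 3-fold.
Codon 5 CGA (Arg): third position 4-fold.
Codon 6 UUC (Phe): third position 2-fold.
Codon 7 CAU (His): third position 2-fold.
Codon 8 AUC (Ile): third position 3-fold.
Codon 9 AUA (Ile): third position 3-fold.
Four-fold degenerate third positions: 4.

4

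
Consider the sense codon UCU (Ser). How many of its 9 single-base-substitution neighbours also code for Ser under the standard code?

3

Position 1: none → 0 synonymous.
Position 2: none → 0 synonymous.
Position 3: UCC, UCA, UCG → 3 synonymous.
Total: 0 + 0 + 3 = 3.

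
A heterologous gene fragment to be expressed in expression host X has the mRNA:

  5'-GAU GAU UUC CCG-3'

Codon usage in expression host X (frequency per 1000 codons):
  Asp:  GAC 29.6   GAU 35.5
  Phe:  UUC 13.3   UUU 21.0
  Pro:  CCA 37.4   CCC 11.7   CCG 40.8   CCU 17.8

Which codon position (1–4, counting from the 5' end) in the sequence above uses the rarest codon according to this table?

3

Codon 1 GAU (Asp): 35.5 per 1000.
Codon 2 GAU (Asp): 35.5 per 1000.
Codon 3 UUC (Phe): 13.3 per 1000.
Codon 4 CCG (Pro): 40.8 per 1000.
Lowest frequency is 13.3 at codon 3.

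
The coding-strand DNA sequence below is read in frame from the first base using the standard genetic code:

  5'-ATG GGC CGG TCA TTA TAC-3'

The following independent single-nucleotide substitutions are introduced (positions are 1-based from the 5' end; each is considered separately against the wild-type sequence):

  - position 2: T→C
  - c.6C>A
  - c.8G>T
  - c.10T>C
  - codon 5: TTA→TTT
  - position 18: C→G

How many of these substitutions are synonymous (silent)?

Codon 1: ATG (Met) → ACG (Thr) — missense.
Codon 2: GGC (Gly) → GGA (Gly) — synonymous.
Codon 3: CGG (Arg) → CTG (Leu) — missense.
Codon 4: TCA (Ser) → CCA (Pro) — missense.
Codon 5: TTA (Leu) → TTT (Phe) — missense.
Codon 6: TAC (Tyr) → TAG (Stop) — nonsense.
Synonymous: 1 of 6.

1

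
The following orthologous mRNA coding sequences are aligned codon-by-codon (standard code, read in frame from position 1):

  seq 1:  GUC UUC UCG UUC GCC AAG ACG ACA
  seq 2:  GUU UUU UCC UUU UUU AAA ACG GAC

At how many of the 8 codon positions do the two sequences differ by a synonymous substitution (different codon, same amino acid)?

Codon 1: GUC Val / GUU Val — synonymous.
Codon 2: UUC Phe / UUU Phe — synonymous.
Codon 3: UCG Ser / UCC Ser — synonymous.
Codon 4: UUC Phe / UUU Phe — synonymous.
Codon 5: GCC Ala / UUU Phe — nonsynonymous.
Codon 6: AAG Lys / AAA Lys — synonymous.
Codon 7: ACG Thr / ACG Thr — identical.
Codon 8: ACA Thr / GAC Asp — nonsynonymous.
Synonymous differences: 5.

5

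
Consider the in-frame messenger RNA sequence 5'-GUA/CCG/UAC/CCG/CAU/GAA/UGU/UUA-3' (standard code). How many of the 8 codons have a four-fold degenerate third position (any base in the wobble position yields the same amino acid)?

Codon 1 GUA (Val): third position 4-fold.
Codon 2 CCG (Pro): third position 4-fold.
Codon 3 UAC (Tyr): third position 2-fold.
Codon 4 CCG (Pro): third position 4-fold.
Codon 5 CAU (His): third position 2-fold.
Codon 6 GAA (Glu): third position 2-fold.
Codon 7 UGU (Cys): third position 2-fold.
Codon 8 UUA (Leu): third position 2-fold.
Four-fold degenerate third positions: 3.

3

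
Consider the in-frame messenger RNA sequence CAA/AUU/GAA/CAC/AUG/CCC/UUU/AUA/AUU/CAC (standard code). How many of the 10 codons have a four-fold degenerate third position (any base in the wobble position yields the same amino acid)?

1

Codon 1 CAA (Gln): third position 2-fold.
Codon 2 AUU (Ile): third position 3-fold.
Codon 3 GAA (Glu): third position 2-fold.
Codon 4 CAC (His): third position 2-fold.
Codon 5 AUG (Met): third position 1-fold.
Codon 6 CCC (Pro): third position 4-fold.
Codon 7 UUU (Phe): third position 2-fold.
Codon 8 AUA (Ile): third position 3-fold.
Codon 9 AUU (Ile): third position 3-fold.
Codon 10 CAC (His): third position 2-fold.
Four-fold degenerate third positions: 1.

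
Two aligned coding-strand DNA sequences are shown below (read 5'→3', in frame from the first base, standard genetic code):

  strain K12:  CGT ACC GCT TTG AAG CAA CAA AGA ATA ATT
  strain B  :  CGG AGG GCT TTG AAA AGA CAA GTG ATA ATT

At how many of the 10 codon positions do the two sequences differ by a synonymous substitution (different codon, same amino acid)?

2

Codon 1: CGT Arg / CGG Arg — synonymous.
Codon 2: ACC Thr / AGG Arg — nonsynonymous.
Codon 3: GCT Ala / GCT Ala — identical.
Codon 4: TTG Leu / TTG Leu — identical.
Codon 5: AAG Lys / AAA Lys — synonymous.
Codon 6: CAA Gln / AGA Arg — nonsynonymous.
Codon 7: CAA Gln / CAA Gln — identical.
Codon 8: AGA Arg / GTG Val — nonsynonymous.
Codon 9: ATA Ile / ATA Ile — identical.
Codon 10: ATT Ile / ATT Ile — identical.
Synonymous differences: 2.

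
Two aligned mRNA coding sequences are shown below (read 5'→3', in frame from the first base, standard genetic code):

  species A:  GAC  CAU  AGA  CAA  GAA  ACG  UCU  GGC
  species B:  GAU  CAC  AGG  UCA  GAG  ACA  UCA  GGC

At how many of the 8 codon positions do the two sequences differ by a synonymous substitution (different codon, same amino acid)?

6

Codon 1: GAC Asp / GAU Asp — synonymous.
Codon 2: CAU His / CAC His — synonymous.
Codon 3: AGA Arg / AGG Arg — synonymous.
Codon 4: CAA Gln / UCA Ser — nonsynonymous.
Codon 5: GAA Glu / GAG Glu — synonymous.
Codon 6: ACG Thr / ACA Thr — synonymous.
Codon 7: UCU Ser / UCA Ser — synonymous.
Codon 8: GGC Gly / GGC Gly — identical.
Synonymous differences: 6.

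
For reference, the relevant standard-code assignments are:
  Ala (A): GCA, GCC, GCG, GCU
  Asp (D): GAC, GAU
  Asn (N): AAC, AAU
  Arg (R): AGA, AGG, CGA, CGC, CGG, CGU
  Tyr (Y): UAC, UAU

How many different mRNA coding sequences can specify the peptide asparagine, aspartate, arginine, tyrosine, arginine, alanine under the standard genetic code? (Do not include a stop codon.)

1152

Asn: 2 codons.
Asp: 2 codons.
Arg: 6 codons.
Tyr: 2 codons.
Arg: 6 codons.
Ala: 4 codons.
2 × 2 × 6 × 2 × 6 × 4 = 1152.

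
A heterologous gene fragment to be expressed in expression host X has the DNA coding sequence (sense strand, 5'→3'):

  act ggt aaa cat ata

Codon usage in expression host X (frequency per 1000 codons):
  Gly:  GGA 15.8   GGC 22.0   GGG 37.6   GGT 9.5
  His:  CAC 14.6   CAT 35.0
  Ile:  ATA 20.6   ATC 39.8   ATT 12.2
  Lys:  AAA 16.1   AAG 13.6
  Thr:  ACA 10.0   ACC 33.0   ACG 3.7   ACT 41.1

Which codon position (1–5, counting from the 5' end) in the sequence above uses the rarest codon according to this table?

Codon 1 ACT (Thr): 41.1 per 1000.
Codon 2 GGT (Gly): 9.5 per 1000.
Codon 3 AAA (Lys): 16.1 per 1000.
Codon 4 CAT (His): 35.0 per 1000.
Codon 5 ATA (Ile): 20.6 per 1000.
Lowest frequency is 9.5 at codon 2.

2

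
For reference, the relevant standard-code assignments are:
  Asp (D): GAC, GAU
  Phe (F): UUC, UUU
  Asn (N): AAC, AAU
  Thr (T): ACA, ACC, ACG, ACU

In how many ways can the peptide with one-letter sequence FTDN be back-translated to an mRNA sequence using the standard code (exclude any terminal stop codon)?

Phe: 2 codons.
Thr: 4 codons.
Asp: 2 codons.
Asn: 2 codons.
2 × 4 × 2 × 2 = 32.

32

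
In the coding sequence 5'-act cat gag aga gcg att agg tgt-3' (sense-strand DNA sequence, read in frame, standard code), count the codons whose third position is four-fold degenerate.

Codon 1 ACT (Thr): third position 4-fold.
Codon 2 CAT (His): third position 2-fold.
Codon 3 GAG (Glu): third position 2-fold.
Codon 4 AGA (Arg): third position 2-fold.
Codon 5 GCG (Ala): third position 4-fold.
Codon 6 ATT (Ile): third position 3-fold.
Codon 7 AGG (Arg): third position 2-fold.
Codon 8 TGT (Cys): third position 2-fold.
Four-fold degenerate third positions: 2.

2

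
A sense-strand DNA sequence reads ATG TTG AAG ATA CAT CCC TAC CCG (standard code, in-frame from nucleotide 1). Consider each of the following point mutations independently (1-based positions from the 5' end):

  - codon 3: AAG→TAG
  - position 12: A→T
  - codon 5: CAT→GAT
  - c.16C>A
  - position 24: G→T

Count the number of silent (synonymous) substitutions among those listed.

2

Codon 3: AAG (Lys) → TAG (Stop) — nonsense.
Codon 4: ATA (Ile) → ATT (Ile) — synonymous.
Codon 5: CAT (His) → GAT (Asp) — missense.
Codon 6: CCC (Pro) → ACC (Thr) — missense.
Codon 8: CCG (Pro) → CCT (Pro) — synonymous.
Synonymous: 2 of 5.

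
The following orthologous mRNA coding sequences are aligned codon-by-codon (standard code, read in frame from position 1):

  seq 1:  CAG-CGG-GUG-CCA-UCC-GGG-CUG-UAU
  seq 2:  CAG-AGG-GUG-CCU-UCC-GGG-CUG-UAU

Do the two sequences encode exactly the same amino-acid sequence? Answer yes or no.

yes

Codon 1: CAG Gln / CAG Gln — identical.
Codon 2: CGG Arg / AGG Arg — synonymous.
Codon 3: GUG Val / GUG Val — identical.
Codon 4: CCA Pro / CCU Pro — synonymous.
Codon 5: UCC Ser / UCC Ser — identical.
Codon 6: GGG Gly / GGG Gly — identical.
Codon 7: CUG Leu / CUG Leu — identical.
Codon 8: UAU Tyr / UAU Tyr — identical.
Nonsynonymous differences: 0 → same protein.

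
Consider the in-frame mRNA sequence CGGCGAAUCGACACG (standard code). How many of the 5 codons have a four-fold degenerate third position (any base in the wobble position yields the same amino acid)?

Codon 1 CGG (Arg): third position 4-fold.
Codon 2 CGA (Arg): third position 4-fold.
Codon 3 AUC (Ile): third position 3-fold.
Codon 4 GAC (Asp): third position 2-fold.
Codon 5 ACG (Thr): third position 4-fold.
Four-fold degenerate third positions: 3.

3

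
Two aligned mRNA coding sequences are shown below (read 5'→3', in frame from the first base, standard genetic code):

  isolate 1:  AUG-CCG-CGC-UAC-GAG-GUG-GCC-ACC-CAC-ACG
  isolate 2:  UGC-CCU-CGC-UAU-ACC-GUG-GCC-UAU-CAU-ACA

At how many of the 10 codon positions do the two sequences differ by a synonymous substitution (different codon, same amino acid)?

4

Codon 1: AUG Met / UGC Cys — nonsynonymous.
Codon 2: CCG Pro / CCU Pro — synonymous.
Codon 3: CGC Arg / CGC Arg — identical.
Codon 4: UAC Tyr / UAU Tyr — synonymous.
Codon 5: GAG Glu / ACC Thr — nonsynonymous.
Codon 6: GUG Val / GUG Val — identical.
Codon 7: GCC Ala / GCC Ala — identical.
Codon 8: ACC Thr / UAU Tyr — nonsynonymous.
Codon 9: CAC His / CAU His — synonymous.
Codon 10: ACG Thr / ACA Thr — synonymous.
Synonymous differences: 4.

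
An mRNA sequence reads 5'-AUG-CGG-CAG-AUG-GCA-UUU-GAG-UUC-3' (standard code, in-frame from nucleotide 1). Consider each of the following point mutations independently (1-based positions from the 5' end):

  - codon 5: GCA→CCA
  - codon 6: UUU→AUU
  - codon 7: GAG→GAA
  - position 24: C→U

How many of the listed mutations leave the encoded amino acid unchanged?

Codon 5: GCA (Ala) → CCA (Pro) — missense.
Codon 6: UUU (Phe) → AUU (Ile) — missense.
Codon 7: GAG (Glu) → GAA (Glu) — synonymous.
Codon 8: UUC (Phe) → UUU (Phe) — synonymous.
Synonymous: 2 of 4.

2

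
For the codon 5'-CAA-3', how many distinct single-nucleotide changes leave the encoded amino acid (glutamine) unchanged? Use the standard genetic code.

Position 1: none → 0 synonymous.
Position 2: none → 0 synonymous.
Position 3: CAG → 1 synonymous.
Total: 0 + 0 + 1 = 1.

1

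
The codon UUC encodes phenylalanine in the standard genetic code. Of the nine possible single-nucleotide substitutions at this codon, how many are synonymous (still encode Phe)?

Position 1: none → 0 synonymous.
Position 2: none → 0 synonymous.
Position 3: UUU → 1 synonymous.
Total: 0 + 0 + 1 = 1.

1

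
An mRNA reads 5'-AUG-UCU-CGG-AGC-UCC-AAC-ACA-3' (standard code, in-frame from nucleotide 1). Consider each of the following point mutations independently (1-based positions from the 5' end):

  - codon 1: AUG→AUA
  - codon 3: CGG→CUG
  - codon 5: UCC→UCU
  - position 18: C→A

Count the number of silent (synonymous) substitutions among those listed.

Codon 1: AUG (Met) → AUA (Ile) — missense.
Codon 3: CGG (Arg) → CUG (Leu) — missense.
Codon 5: UCC (Ser) → UCU (Ser) — synonymous.
Codon 6: AAC (Asn) → AAA (Lys) — missense.
Synonymous: 1 of 4.

1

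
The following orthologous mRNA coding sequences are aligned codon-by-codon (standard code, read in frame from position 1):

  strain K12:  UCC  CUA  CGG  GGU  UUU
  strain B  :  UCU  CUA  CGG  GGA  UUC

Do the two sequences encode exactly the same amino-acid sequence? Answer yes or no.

yes

Codon 1: UCC Ser / UCU Ser — synonymous.
Codon 2: CUA Leu / CUA Leu — identical.
Codon 3: CGG Arg / CGG Arg — identical.
Codon 4: GGU Gly / GGA Gly — synonymous.
Codon 5: UUU Phe / UUC Phe — synonymous.
Nonsynonymous differences: 0 → same protein.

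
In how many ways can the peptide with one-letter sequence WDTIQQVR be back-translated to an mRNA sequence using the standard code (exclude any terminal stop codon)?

Trp: 1 codon.
Asp: 2 codons.
Thr: 4 codons.
Ile: 3 codons.
Gln: 2 codons.
Gln: 2 codons.
Val: 4 codons.
Arg: 6 codons.
1 × 2 × 4 × 3 × 2 × 2 × 4 × 6 = 2304.

2304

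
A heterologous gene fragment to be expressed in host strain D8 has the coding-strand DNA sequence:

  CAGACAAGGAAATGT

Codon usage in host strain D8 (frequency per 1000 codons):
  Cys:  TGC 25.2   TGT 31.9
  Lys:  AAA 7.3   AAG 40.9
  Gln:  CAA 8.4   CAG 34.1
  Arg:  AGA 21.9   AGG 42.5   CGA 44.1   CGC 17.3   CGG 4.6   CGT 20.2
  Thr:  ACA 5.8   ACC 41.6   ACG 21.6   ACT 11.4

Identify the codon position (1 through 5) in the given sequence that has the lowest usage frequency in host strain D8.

2

Codon 1 CAG (Gln): 34.1 per 1000.
Codon 2 ACA (Thr): 5.8 per 1000.
Codon 3 AGG (Arg): 42.5 per 1000.
Codon 4 AAA (Lys): 7.3 per 1000.
Codon 5 TGT (Cys): 31.9 per 1000.
Lowest frequency is 5.8 at codon 2.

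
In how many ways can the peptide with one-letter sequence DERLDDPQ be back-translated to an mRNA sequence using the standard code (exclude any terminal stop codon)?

Asp: 2 codons.
Glu: 2 codons.
Arg: 6 codons.
Leu: 6 codons.
Asp: 2 codons.
Asp: 2 codons.
Pro: 4 codons.
Gln: 2 codons.
2 × 2 × 6 × 6 × 2 × 2 × 4 × 2 = 4608.

4608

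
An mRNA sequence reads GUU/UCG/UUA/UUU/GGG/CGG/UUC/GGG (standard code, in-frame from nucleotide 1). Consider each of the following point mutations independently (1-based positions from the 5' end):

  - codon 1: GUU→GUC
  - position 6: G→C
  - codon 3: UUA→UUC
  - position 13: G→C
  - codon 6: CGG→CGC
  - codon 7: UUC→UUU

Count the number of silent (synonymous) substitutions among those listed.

4

Codon 1: GUU (Val) → GUC (Val) — synonymous.
Codon 2: UCG (Ser) → UCC (Ser) — synonymous.
Codon 3: UUA (Leu) → UUC (Phe) — missense.
Codon 5: GGG (Gly) → CGG (Arg) — missense.
Codon 6: CGG (Arg) → CGC (Arg) — synonymous.
Codon 7: UUC (Phe) → UUU (Phe) — synonymous.
Synonymous: 4 of 6.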